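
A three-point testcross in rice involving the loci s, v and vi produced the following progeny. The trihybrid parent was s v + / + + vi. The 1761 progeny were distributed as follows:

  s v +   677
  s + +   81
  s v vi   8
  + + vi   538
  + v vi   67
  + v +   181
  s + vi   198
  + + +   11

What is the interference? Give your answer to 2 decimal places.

0.50

The two rarest classes, s v vi and + + +, are the double crossovers. Comparing them with the parentals, only the vi allele has switched, so vi is the middle locus and the order is v – vi – s.
v–vi: (148 + 19)/1761 = 0.0948; vi–s: (379 + 19)/1761 = 0.2260.
Expected DCO frequency = 0.0948 × 0.2260 ≈ 0.02142; observed = 19/1761 ≈ 0.01079.
Coefficient of coincidence = 0.01079/0.02142 ≈ 0.50; interference = 1 − 0.50 = 0.50.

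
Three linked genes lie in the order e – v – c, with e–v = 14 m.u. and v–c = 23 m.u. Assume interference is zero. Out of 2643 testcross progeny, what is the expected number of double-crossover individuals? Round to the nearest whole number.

85

Map distances give recombination frequencies of 0.140 and 0.230 for the two intervals.
With no interference, expected double-crossover frequency = 0.140 × 0.230 = 0.03220.
Expected number = 0.03220 × 2643 = 85.10 ≈ 85.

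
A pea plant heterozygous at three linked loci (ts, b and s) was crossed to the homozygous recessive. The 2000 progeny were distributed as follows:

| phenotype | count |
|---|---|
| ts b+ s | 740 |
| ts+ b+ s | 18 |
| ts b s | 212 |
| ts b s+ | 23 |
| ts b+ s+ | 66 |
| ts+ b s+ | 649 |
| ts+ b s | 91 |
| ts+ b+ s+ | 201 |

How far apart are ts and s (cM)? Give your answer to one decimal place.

9.9 cM

The two most frequent reciprocal classes, ts+ b s+ and ts b+ s, are the parental types, so the F1 was ts+ b s+ / ts b+ s.
The two rarest classes, ts b s+ and ts+ b+ s, are the double crossovers. Comparing them with the parentals, only the ts allele has switched, so ts is the middle locus and the order is b – ts – s.
Crossovers in the ts–s interval produce the single-crossover classes ts+ b s and ts b+ s+ (91 + 66 = 157) plus the double crossovers (41).
RF(ts–s) = (157 + 41) / 2000 = 198/2000 = 0.0990 → 9.9 cM.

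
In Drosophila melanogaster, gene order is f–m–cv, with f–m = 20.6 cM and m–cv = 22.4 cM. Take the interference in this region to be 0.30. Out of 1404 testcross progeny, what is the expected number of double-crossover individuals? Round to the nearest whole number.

45

Map distances give recombination frequencies of 0.206 and 0.224 for the two intervals.
With interference 0.30 (so coincidence = 0.70), expected double-crossover frequency = 0.206 × 0.224 × 0.70 = 0.03230.
Expected number = 0.03230 × 1404 = 45.35 ≈ 45.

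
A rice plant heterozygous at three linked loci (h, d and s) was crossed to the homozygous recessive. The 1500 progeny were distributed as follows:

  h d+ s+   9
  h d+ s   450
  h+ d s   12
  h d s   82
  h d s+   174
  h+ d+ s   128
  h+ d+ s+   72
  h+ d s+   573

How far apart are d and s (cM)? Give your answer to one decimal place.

11.7 cM

The two most frequent reciprocal classes, h+ d s+ and h d+ s, are the parental types, so the F1 was h+ d s+ / h d+ s.
The two rarest classes, h+ d s and h d+ s+, are the double crossovers. Comparing them with the parentals, only the s allele has switched, so s is the middle locus and the order is h – s – d.
Crossovers in the s–d interval produce the single-crossover classes h+ d+ s+ and h d s (72 + 82 = 154) plus the double crossovers (21).
RF(s–d) = (154 + 21) / 1500 = 175/1500 = 0.1167 → 11.7 cM.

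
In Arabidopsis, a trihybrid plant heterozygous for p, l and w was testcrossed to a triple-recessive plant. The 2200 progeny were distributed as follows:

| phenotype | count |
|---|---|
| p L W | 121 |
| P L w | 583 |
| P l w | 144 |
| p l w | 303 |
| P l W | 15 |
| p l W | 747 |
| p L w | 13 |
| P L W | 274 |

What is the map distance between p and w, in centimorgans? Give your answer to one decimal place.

The two most frequent reciprocal classes, P L w and p l W, are the parental types, so the F1 was P L w / p l W.
The two rarest classes, p L w and P l W, are the double crossovers. Comparing them with the parentals, only the p allele has switched, so p is the middle locus and the order is l – p – w.
Crossovers in the p–w interval produce the single-crossover classes P L W and p l w (274 + 303 = 577) plus the double crossovers (28).
RF(p–w) = (577 + 28) / 2200 = 605/2200 = 0.2750 → 27.5 centimorgans.

27.5 centimorgans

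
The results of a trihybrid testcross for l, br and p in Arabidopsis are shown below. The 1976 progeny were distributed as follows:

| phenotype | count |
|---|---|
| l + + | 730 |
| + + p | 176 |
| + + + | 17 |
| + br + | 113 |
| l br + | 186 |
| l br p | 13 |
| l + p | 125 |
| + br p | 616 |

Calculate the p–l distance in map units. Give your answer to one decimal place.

The two most frequent reciprocal classes, + br p and l + +, are the parental types, so the F1 was + br p / l + +.
The two rarest classes, l br p and + + +, are the double crossovers. Comparing them with the parentals, only the l allele has switched, so l is the middle locus and the order is br – l – p.
Crossovers in the l–p interval produce the single-crossover classes + br + and l + p (113 + 125 = 238) plus the double crossovers (30).
RF(l–p) = (238 + 30) / 1976 = 268/1976 = 0.1356 → 13.6 map units.

13.6 map units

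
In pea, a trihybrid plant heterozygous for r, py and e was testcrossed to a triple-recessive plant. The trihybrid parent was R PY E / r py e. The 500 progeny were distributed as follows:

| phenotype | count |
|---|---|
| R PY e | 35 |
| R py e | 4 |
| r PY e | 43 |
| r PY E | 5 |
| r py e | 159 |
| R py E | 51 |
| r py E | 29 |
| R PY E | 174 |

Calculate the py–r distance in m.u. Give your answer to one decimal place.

20.6 m.u.

The two rarest classes, r PY E and R py e, are the double crossovers. Comparing them with the parentals, only the r allele has switched, so r is the middle locus and the order is e – r – py.
Crossovers in the r–py interval produce the single-crossover classes R py E and r PY e (51 + 43 = 94) plus the double crossovers (9).
RF(r–py) = (94 + 9) / 500 = 103/500 = 0.2060 → 20.6 m.u.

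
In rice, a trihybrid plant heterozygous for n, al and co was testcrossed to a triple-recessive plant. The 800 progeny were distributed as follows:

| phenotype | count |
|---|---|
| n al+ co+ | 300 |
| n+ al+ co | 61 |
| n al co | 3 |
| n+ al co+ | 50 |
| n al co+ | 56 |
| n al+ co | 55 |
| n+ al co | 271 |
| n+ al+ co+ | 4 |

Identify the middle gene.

The two most frequent reciprocal classes, n al+ co+ and n+ al co, are the parental types, so the F1 was n al+ co+ / n+ al co.
The two rarest classes, n+ al+ co+ and n al co, are the double crossovers. Comparing them with the parentals, only the n allele has switched, so n is the middle locus and the order is co – n – al.

n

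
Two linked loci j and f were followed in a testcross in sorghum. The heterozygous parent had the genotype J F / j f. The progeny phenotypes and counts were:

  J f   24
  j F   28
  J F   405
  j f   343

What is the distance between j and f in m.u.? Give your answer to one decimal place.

6.5 m.u.

The recombinant classes are J f and j F: 24 + 28 = 52.
Recombination frequency = 52/800 = 0.0650 ≈ 6.5%, i.e. 6.5 m.u.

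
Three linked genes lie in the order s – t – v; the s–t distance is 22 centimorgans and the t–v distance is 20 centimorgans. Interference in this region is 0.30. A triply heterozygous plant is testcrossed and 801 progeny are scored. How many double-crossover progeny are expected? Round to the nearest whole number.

25

Map distances give recombination frequencies of 0.220 and 0.200 for the two intervals.
With interference 0.30 (so coincidence = 0.70), expected double-crossover frequency = 0.220 × 0.200 × 0.70 = 0.03080.
Expected number = 0.03080 × 801 = 24.67 ≈ 25.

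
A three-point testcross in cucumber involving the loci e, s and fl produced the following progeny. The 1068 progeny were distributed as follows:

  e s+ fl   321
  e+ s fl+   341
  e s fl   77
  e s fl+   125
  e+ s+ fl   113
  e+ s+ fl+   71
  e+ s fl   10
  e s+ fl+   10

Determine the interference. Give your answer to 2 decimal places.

The two most frequent reciprocal classes, e+ s fl+ and e s+ fl, are the parental types, so the F1 was e+ s fl+ / e s+ fl.
The two rarest classes, e+ s fl and e s+ fl+, are the double crossovers. Comparing them with the parentals, only the fl allele has switched, so fl is the middle locus and the order is e – fl – s.
e–fl: (238 + 20)/1068 = 0.2416; fl–s: (148 + 20)/1068 = 0.1573.
Expected DCO frequency = 0.2416 × 0.1573 ≈ 0.03800; observed = 20/1068 ≈ 0.01873.
Coefficient of coincidence = 0.01873/0.03800 ≈ 0.49; interference = 1 − 0.49 = 0.51.

0.51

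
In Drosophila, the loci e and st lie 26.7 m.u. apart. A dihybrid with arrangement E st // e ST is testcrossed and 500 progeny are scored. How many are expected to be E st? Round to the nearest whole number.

A map distance of 26.7 m.u. corresponds to a recombination frequency of 0.267.
The F1 is E st / e ST, so E st is a parental gamete class with expected frequency (1 − r)/2 = 0.733/2 = 0.3665.
Expected number = 0.3665 × 500 = 183.25 ≈ 183.

183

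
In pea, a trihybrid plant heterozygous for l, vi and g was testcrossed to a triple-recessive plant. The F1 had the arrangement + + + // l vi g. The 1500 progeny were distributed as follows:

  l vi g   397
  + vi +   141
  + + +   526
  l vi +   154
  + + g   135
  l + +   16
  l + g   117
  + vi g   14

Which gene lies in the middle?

l

The two rarest classes, l + + and + vi g, are the double crossovers. Comparing them with the parentals, only the l allele has switched, so l is the middle locus and the order is g – l – vi.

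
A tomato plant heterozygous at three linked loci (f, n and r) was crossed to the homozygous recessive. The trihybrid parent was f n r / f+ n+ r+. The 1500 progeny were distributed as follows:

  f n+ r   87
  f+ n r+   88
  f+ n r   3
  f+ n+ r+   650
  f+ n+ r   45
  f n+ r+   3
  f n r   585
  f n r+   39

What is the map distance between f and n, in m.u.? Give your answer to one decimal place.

12.1 m.u.

The two rarest classes, f+ n r and f n+ r+, are the double crossovers. Comparing them with the parentals, only the f allele has switched, so f is the middle locus and the order is r – f – n.
Crossovers in the f–n interval produce the single-crossover classes f n+ r and f+ n r+ (87 + 88 = 175) plus the double crossovers (6).
RF(f–n) = (175 + 6) / 1500 = 181/1500 = 0.1207 → 12.1 m.u.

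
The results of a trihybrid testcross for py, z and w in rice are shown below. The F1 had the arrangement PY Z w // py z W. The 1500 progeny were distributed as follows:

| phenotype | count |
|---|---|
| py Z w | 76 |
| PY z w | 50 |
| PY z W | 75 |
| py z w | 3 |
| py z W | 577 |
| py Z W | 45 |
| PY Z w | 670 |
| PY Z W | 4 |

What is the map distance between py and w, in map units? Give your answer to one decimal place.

The two rarest classes, PY Z W and py z w, are the double crossovers. Comparing them with the parentals, only the w allele has switched, so w is the middle locus and the order is z – w – py.
Crossovers in the w–py interval produce the single-crossover classes py Z w and PY z W (76 + 75 = 151) plus the double crossovers (7).
RF(w–py) = (151 + 7) / 1500 = 158/1500 = 0.1053 → 10.5 map units.

10.5 map units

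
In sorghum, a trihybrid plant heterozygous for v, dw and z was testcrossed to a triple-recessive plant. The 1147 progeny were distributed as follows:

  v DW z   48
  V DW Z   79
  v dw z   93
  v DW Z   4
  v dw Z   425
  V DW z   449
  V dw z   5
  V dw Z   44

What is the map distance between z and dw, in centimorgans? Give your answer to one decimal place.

15.8 centimorgans

The two most frequent reciprocal classes, v dw Z and V DW z, are the parental types, so the F1 was v dw Z / V DW z.
The two rarest classes, v DW Z and V dw z, are the double crossovers. Comparing them with the parentals, only the dw allele has switched, so dw is the middle locus and the order is z – dw – v.
Crossovers in the z–dw interval produce the single-crossover classes v dw z and V DW Z (93 + 79 = 172) plus the double crossovers (9).
RF(z–dw) = (172 + 9) / 1147 = 181/1147 = 0.1578 → 15.8 centimorgans.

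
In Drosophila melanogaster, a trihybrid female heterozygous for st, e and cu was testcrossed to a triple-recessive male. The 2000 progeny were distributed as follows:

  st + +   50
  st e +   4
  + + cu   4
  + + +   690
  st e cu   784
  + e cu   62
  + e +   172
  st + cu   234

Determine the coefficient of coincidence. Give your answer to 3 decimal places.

0.322

The two most frequent reciprocal classes, st e cu and + + +, are the parental types, so the F1 was st e cu / + + +.
The two rarest classes, st e + and + + cu, are the double crossovers. Comparing them with the parentals, only the cu allele has switched, so cu is the middle locus and the order is e – cu – st.
e–cu: (406 + 8)/2000 = 0.2070; cu–st: (112 + 8)/2000 = 0.0600.
Expected DCO frequency = 0.2070 × 0.0600 ≈ 0.01242; observed = 8/2000 ≈ 0.00400.
Coefficient of coincidence = 0.00400/0.01242 ≈ 0.322.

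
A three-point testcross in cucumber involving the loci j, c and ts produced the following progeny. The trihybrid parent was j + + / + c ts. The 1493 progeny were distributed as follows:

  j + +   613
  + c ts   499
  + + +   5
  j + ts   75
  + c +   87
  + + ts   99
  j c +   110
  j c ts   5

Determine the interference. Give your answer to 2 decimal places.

0.60

The two rarest classes, + + + and j c ts, are the double crossovers. Comparing them with the parentals, only the j allele has switched, so j is the middle locus and the order is ts – j – c.
ts–j: (162 + 10)/1493 = 0.1152; j–c: (209 + 10)/1493 = 0.1467.
Expected DCO frequency = 0.1152 × 0.1467 ≈ 0.01690; observed = 10/1493 ≈ 0.00670.
Coefficient of coincidence = 0.00670/0.01690 ≈ 0.40; interference = 1 − 0.40 = 0.60.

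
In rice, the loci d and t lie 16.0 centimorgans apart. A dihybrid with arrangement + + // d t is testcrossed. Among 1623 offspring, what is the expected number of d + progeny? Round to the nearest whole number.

130

A map distance of 16.0 centimorgans corresponds to a recombination frequency of 0.160.
The F1 is + + / d t, so d + is a recombinant gamete class with expected frequency r/2 = 0.160/2 = 0.0800.
Expected number = 0.0800 × 1623 = 129.84 ≈ 130.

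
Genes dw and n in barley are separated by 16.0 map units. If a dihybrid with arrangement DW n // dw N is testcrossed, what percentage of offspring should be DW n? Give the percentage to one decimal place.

A map distance of 16.0 map units corresponds to a recombination frequency of 0.160.
The F1 is DW n / dw N, so DW n is a parental gamete class with expected frequency (1 − r)/2 = 0.840/2 = 0.4200.
That is 0.4200 = 42.0% of the progeny.

42.0%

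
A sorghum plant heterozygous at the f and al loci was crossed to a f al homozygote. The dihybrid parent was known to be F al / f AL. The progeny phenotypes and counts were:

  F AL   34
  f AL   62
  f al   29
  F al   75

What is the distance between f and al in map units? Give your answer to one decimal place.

The recombinant classes are F AL and f al: 34 + 29 = 63.
Recombination frequency = 63/200 = 0.3150 ≈ 31.5%, i.e. 31.5 map units.

31.5 map units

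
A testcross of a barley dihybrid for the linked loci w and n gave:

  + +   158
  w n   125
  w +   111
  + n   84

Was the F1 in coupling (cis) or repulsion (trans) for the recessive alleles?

cis

The two most frequent classes are + + (158) and w n (125); these are the parental (non-recombinant) types.
So the F1 carried + + on one chromosome and w n on the other — the recessive alleles are on the same chromosome (cis / coupling).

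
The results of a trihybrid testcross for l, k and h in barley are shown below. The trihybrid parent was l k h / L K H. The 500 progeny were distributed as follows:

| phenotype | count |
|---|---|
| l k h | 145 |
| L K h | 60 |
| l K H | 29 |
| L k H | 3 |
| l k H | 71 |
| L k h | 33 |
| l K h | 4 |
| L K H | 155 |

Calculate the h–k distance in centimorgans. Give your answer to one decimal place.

27.6 centimorgans

The two rarest classes, l K h and L k H, are the double crossovers. Comparing them with the parentals, only the k allele has switched, so k is the middle locus and the order is h – k – l.
Crossovers in the h–k interval produce the single-crossover classes l k H and L K h (71 + 60 = 131) plus the double crossovers (7).
RF(h–k) = (131 + 7) / 500 = 138/500 = 0.2760 → 27.6 centimorgans.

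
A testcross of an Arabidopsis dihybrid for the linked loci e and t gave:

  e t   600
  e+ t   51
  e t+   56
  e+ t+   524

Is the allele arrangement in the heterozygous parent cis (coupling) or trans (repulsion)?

The two most frequent classes are e+ t+ (524) and e t (600); these are the parental (non-recombinant) types.
So the F1 carried e+ t+ on one chromosome and e t on the other — the recessive alleles are on the same chromosome (cis / coupling).

cis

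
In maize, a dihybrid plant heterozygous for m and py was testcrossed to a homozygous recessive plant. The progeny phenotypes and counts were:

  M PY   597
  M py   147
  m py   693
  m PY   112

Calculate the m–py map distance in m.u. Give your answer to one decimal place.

The two most frequent classes, M PY (597) and m py (693), are the parental types, so the F1 was M PY / m py.
The recombinant classes are M py and m PY: 147 + 112 = 259.
Recombination frequency = 259/1549 = 0.1672 ≈ 16.7%, i.e. 16.7 m.u.

16.7 m.u.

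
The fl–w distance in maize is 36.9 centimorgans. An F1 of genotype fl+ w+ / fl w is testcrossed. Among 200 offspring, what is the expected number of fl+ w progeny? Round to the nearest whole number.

A map distance of 36.9 centimorgans corresponds to a recombination frequency of 0.369.
The F1 is fl+ w+ / fl w, so fl+ w is a recombinant gamete class with expected frequency r/2 = 0.369/2 = 0.1845.
Expected number = 0.1845 × 200 = 36.90 ≈ 37.

37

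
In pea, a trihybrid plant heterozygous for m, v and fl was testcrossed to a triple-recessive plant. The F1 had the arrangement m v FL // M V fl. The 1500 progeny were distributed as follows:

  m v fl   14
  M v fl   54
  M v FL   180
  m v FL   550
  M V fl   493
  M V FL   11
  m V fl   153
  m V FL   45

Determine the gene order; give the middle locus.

fl

The two rarest classes, m v fl and M V FL, are the double crossovers. Comparing them with the parentals, only the fl allele has switched, so fl is the middle locus and the order is m – fl – v.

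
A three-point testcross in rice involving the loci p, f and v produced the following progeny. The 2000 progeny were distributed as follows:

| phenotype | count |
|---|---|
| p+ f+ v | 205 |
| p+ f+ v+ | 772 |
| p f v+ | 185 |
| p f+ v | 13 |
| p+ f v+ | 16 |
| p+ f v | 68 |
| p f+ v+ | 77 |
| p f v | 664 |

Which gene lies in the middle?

f

The two most frequent reciprocal classes, p f v and p+ f+ v+, are the parental types, so the F1 was p f v / p+ f+ v+.
The two rarest classes, p f+ v and p+ f v+, are the double crossovers. Comparing them with the parentals, only the f allele has switched, so f is the middle locus and the order is v – f – p.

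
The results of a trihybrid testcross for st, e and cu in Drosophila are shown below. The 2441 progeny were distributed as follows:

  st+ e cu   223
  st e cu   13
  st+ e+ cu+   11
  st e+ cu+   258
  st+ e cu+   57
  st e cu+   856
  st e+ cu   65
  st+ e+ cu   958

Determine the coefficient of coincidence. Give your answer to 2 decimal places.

0.79

The two most frequent reciprocal classes, st+ e+ cu and st e cu+, are the parental types, so the F1 was st+ e+ cu / st e cu+.
The two rarest classes, st+ e+ cu+ and st e cu, are the double crossovers. Comparing them with the parentals, only the cu allele has switched, so cu is the middle locus and the order is e – cu – st.
e–cu: (481 + 24)/2441 = 0.2069; cu–st: (122 + 24)/2441 = 0.0598.
Expected DCO frequency = 0.2069 × 0.0598 ≈ 0.01237; observed = 24/2441 ≈ 0.00983.
Coefficient of coincidence = 0.00983/0.01237 ≈ 0.79.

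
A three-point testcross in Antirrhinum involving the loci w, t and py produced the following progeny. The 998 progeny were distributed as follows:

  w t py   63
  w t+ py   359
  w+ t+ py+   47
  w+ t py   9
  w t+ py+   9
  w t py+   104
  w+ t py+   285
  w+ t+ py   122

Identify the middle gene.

py

The two most frequent reciprocal classes, w+ t py+ and w t+ py, are the parental types, so the F1 was w+ t py+ / w t+ py.
The two rarest classes, w+ t py and w t+ py+, are the double crossovers. Comparing them with the parentals, only the py allele has switched, so py is the middle locus and the order is t – py – w.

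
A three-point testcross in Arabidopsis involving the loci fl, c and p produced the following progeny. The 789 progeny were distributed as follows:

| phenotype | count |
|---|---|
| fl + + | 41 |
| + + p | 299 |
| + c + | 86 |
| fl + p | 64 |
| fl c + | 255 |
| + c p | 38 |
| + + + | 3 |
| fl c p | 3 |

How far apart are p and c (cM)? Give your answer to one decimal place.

The two most frequent reciprocal classes, + + p and fl c +, are the parental types, so the F1 was + + p / fl c +.
The two rarest classes, + + + and fl c p, are the double crossovers. Comparing them with the parentals, only the p allele has switched, so p is the middle locus and the order is fl – p – c.
Crossovers in the p–c interval produce the single-crossover classes + c p and fl + + (38 + 41 = 79) plus the double crossovers (6).
RF(p–c) = (79 + 6) / 789 = 85/789 = 0.1077 → 10.8 cM.

10.8 cM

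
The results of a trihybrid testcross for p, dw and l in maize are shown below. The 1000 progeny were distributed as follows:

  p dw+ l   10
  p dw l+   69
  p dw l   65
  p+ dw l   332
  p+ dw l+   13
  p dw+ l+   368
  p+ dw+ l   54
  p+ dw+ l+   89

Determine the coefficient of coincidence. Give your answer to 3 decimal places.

The two most frequent reciprocal classes, p dw+ l+ and p+ dw l, are the parental types, so the F1 was p dw+ l+ / p+ dw l.
The two rarest classes, p dw+ l and p+ dw l+, are the double crossovers. Comparing them with the parentals, only the l allele has switched, so l is the middle locus and the order is p – l – dw.
p–l: (154 + 23)/1000 = 0.1770; l–dw: (123 + 23)/1000 = 0.1460.
Expected DCO frequency = 0.1770 × 0.1460 ≈ 0.02584; observed = 23/1000 ≈ 0.02300.
Coefficient of coincidence = 0.02300/0.02584 ≈ 0.890.

0.890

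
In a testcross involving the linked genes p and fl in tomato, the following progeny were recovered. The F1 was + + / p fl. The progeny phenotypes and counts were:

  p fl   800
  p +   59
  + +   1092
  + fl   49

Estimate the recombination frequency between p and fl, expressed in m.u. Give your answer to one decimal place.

The recombinant classes are + fl and p +: 49 + 59 = 108.
Recombination frequency = 108/2000 = 0.0540 ≈ 5.4%, i.e. 5.4 m.u.

5.4 m.u.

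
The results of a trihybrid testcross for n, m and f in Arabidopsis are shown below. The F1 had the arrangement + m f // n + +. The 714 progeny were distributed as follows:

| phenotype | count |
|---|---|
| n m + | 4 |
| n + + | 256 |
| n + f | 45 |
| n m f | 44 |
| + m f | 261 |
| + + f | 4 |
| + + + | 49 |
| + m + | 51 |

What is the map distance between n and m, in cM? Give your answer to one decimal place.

14.1 cM

The two rarest classes, + + f and n m +, are the double crossovers. Comparing them with the parentals, only the m allele has switched, so m is the middle locus and the order is n – m – f.
Crossovers in the n–m interval produce the single-crossover classes n m f and + + + (44 + 49 = 93) plus the double crossovers (8).
RF(n–m) = (93 + 8) / 714 = 101/714 = 0.1415 → 14.1 cM.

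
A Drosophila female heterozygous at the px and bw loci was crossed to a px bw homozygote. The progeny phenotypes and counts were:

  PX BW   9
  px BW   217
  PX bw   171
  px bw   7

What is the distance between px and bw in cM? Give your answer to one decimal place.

The two most frequent classes, PX bw (171) and px BW (217), are the parental types, so the F1 was PX bw / px BW.
The recombinant classes are PX BW and px bw: 9 + 7 = 16.
Recombination frequency = 16/404 = 0.0396 ≈ 4.0%, i.e. 4.0 cM.

4.0 cM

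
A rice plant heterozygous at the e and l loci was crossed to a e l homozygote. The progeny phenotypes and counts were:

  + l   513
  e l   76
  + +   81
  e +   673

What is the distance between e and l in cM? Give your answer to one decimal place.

11.7 cM

The two most frequent classes, + l (513) and e + (673), are the parental types, so the F1 was + l / e +.
The recombinant classes are + + and e l: 81 + 76 = 157.
Recombination frequency = 157/1343 = 0.1169 ≈ 11.7%, i.e. 11.7 cM.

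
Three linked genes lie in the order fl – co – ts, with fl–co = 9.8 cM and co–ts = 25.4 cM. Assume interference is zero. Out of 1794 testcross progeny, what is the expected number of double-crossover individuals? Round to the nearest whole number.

Map distances give recombination frequencies of 0.098 and 0.254 for the two intervals.
With no interference, expected double-crossover frequency = 0.098 × 0.254 = 0.02489.
Expected number = 0.02489 × 1794 = 44.66 ≈ 45.

45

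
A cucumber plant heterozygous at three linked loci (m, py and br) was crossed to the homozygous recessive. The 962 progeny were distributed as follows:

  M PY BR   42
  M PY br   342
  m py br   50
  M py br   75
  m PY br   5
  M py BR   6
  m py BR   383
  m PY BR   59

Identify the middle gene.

The two most frequent reciprocal classes, m py BR and M PY br, are the parental types, so the F1 was m py BR / M PY br.
The two rarest classes, M py BR and m PY br, are the double crossovers. Comparing them with the parentals, only the m allele has switched, so m is the middle locus and the order is py – m – br.

m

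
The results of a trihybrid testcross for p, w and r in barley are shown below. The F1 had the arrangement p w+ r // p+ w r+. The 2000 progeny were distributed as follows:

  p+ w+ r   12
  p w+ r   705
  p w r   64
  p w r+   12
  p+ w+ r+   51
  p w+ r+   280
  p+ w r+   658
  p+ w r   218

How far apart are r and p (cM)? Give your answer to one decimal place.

26.1 cM

The two rarest classes, p+ w+ r and p w r+, are the double crossovers. Comparing them with the parentals, only the p allele has switched, so p is the middle locus and the order is w – p – r.
Crossovers in the p–r interval produce the single-crossover classes p w+ r+ and p+ w r (280 + 218 = 498) plus the double crossovers (24).
RF(p–r) = (498 + 24) / 2000 = 522/2000 = 0.2610 → 26.1 cM.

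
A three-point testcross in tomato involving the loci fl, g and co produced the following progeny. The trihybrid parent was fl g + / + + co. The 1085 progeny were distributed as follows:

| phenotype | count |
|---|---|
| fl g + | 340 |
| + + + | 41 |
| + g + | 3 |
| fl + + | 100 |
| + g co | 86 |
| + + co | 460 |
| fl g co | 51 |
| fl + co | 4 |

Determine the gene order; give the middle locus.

fl

The two rarest classes, + g + and fl + co, are the double crossovers. Comparing them with the parentals, only the fl allele has switched, so fl is the middle locus and the order is co – fl – g.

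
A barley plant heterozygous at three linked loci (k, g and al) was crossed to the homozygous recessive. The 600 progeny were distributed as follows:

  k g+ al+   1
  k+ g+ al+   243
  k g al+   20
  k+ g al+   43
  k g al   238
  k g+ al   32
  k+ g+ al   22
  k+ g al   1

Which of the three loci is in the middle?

k

The two most frequent reciprocal classes, k g al and k+ g+ al+, are the parental types, so the F1 was k g al / k+ g+ al+.
The two rarest classes, k+ g al and k g+ al+, are the double crossovers. Comparing them with the parentals, only the k allele has switched, so k is the middle locus and the order is g – k – al.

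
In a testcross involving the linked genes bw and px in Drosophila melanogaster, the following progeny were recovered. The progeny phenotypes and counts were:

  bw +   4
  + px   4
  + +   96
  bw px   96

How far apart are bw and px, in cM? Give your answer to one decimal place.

4.0 cM

The two most frequent classes, + + (96) and bw px (96), are the parental types, so the F1 was + + / bw px.
The recombinant classes are + px and bw +: 4 + 4 = 8.
Recombination frequency = 8/200 = 0.0400 ≈ 4.0%, i.e. 4.0 cM.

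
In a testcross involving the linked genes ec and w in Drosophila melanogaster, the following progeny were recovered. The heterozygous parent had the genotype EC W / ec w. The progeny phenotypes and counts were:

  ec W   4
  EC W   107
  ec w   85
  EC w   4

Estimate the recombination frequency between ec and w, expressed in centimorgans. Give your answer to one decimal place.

4.0 centimorgans

The recombinant classes are EC w and ec W: 4 + 4 = 8.
Recombination frequency = 8/200 = 0.0400 ≈ 4.0%, i.e. 4.0 centimorgans.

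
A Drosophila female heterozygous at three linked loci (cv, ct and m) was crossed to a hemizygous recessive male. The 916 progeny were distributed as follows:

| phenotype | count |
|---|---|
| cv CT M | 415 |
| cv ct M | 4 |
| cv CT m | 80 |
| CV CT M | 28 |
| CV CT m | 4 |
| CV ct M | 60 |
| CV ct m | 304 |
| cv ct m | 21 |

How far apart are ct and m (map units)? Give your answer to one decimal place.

16.2 map units

The two most frequent reciprocal classes, CV ct m and cv CT M, are the parental types, so the F1 was CV ct m / cv CT M.
The two rarest classes, CV CT m and cv ct M, are the double crossovers. Comparing them with the parentals, only the ct allele has switched, so ct is the middle locus and the order is m – ct – cv.
Crossovers in the m–ct interval produce the single-crossover classes CV ct M and cv CT m (60 + 80 = 140) plus the double crossovers (8).
RF(m–ct) = (140 + 8) / 916 = 148/916 = 0.1616 → 16.2 map units.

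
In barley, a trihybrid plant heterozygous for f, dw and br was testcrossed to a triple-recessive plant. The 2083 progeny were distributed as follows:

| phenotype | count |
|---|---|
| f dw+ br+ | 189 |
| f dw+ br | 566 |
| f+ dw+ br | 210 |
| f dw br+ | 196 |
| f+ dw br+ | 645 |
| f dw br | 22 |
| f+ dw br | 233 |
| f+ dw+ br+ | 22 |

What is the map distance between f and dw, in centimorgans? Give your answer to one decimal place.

The two most frequent reciprocal classes, f+ dw br+ and f dw+ br, are the parental types, so the F1 was f+ dw br+ / f dw+ br.
The two rarest classes, f+ dw+ br+ and f dw br, are the double crossovers. Comparing them with the parentals, only the dw allele has switched, so dw is the middle locus and the order is br – dw – f.
Crossovers in the dw–f interval produce the single-crossover classes f dw br+ and f+ dw+ br (196 + 210 = 406) plus the double crossovers (44).
RF(dw–f) = (406 + 44) / 2083 = 450/2083 = 0.2160 → 21.6 centimorgans.

21.6 centimorgans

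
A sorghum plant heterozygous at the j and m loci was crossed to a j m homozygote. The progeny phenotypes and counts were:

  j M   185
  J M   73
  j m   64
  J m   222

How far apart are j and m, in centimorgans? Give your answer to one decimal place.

25.2 centimorgans

The two most frequent classes, J m (222) and j M (185), are the parental types, so the F1 was J m / j M.
The recombinant classes are J M and j m: 73 + 64 = 137.
Recombination frequency = 137/544 = 0.2518 ≈ 25.2%, i.e. 25.2 centimorgans.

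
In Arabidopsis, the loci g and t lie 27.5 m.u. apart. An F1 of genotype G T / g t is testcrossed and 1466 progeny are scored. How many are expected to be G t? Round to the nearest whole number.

A map distance of 27.5 m.u. corresponds to a recombination frequency of 0.275.
The F1 is G T / g t, so G t is a recombinant gamete class with expected frequency r/2 = 0.275/2 = 0.1375.
Expected number = 0.1375 × 1466 = 201.58 ≈ 202.

202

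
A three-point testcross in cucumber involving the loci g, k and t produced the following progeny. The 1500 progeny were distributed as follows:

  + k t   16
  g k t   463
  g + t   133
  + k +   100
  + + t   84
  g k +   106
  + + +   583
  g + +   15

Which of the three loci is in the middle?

g

The two most frequent reciprocal classes, + + + and g k t, are the parental types, so the F1 was + + + / g k t.
The two rarest classes, g + + and + k t, are the double crossovers. Comparing them with the parentals, only the g allele has switched, so g is the middle locus and the order is k – g – t.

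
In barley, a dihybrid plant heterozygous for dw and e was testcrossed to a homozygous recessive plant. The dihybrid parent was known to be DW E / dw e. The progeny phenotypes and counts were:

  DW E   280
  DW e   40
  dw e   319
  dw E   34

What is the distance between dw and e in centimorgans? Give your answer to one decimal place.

The recombinant classes are DW e and dw E: 40 + 34 = 74.
Recombination frequency = 74/673 = 0.1100 ≈ 11.0%, i.e. 11.0 centimorgans.

11.0 centimorgans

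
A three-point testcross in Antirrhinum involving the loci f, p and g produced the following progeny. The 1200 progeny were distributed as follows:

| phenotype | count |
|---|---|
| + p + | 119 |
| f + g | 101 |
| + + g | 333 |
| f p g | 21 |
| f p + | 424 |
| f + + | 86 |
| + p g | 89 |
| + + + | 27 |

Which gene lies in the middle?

g

The two most frequent reciprocal classes, f p + and + + g, are the parental types, so the F1 was f p + / + + g.
The two rarest classes, f p g and + + +, are the double crossovers. Comparing them with the parentals, only the g allele has switched, so g is the middle locus and the order is p – g – f.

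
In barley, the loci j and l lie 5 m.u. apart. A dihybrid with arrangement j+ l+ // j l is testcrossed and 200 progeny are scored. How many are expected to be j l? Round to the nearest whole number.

A map distance of 5 m.u. corresponds to a recombination frequency of 0.050.
The F1 is j+ l+ / j l, so j l is a parental gamete class with expected frequency (1 − r)/2 = 0.950/2 = 0.4750.
Expected number = 0.4750 × 200 = 95.00 ≈ 95.

95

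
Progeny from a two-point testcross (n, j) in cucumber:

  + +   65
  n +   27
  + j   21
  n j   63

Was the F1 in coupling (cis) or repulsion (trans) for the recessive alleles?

cis

The two most frequent classes are + + (65) and n j (63); these are the parental (non-recombinant) types.
So the F1 carried + + on one chromosome and n j on the other — the recessive alleles are on the same chromosome (cis / coupling).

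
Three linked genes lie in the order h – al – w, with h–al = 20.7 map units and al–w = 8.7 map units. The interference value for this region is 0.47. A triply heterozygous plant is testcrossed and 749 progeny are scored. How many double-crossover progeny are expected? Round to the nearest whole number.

Map distances give recombination frequencies of 0.207 and 0.087 for the two intervals.
With interference 0.47 (so coincidence = 0.53), expected double-crossover frequency = 0.207 × 0.087 × 0.53 = 0.00954.
Expected number = 0.00954 × 749 = 7.15 ≈ 7.

7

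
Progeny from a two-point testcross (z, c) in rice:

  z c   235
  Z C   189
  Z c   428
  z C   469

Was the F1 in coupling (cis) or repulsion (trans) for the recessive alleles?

trans

The two most frequent classes are Z c (428) and z C (469); these are the parental (non-recombinant) types.
So the F1 carried Z c on one chromosome and z C on the other — the recessive alleles are on opposite chromosomes (trans / repulsion).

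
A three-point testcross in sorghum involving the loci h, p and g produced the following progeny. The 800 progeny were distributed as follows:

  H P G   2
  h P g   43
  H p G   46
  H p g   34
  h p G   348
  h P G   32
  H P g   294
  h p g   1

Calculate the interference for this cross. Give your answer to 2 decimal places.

The two most frequent reciprocal classes, h p G and H P g, are the parental types, so the F1 was h p G / H P g.
The two rarest classes, h p g and H P G, are the double crossovers. Comparing them with the parentals, only the g allele has switched, so g is the middle locus and the order is p – g – h.
p–g: (66 + 3)/800 = 0.0862; g–h: (89 + 3)/800 = 0.1150.
Expected DCO frequency = 0.0862 × 0.1150 ≈ 0.00991; observed = 3/800 ≈ 0.00375.
Coefficient of coincidence = 0.00375/0.00991 ≈ 0.38; interference = 1 − 0.38 = 0.62.

0.62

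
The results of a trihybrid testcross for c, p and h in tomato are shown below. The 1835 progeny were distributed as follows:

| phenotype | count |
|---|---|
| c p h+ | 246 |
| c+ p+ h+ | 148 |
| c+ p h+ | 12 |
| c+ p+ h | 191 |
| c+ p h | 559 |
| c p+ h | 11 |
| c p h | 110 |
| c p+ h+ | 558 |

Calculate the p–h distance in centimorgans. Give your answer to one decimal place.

25.1 centimorgans

The two most frequent reciprocal classes, c p+ h+ and c+ p h, are the parental types, so the F1 was c p+ h+ / c+ p h.
The two rarest classes, c p+ h and c+ p h+, are the double crossovers. Comparing them with the parentals, only the h allele has switched, so h is the middle locus and the order is c – h – p.
Crossovers in the h–p interval produce the single-crossover classes c p h+ and c+ p+ h (246 + 191 = 437) plus the double crossovers (23).
RF(h–p) = (437 + 23) / 1835 = 460/1835 = 0.2507 → 25.1 centimorgans.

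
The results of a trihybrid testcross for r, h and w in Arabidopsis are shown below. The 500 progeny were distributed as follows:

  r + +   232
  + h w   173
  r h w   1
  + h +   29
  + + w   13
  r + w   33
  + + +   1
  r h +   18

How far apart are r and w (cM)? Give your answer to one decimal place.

12.8 cM

The two most frequent reciprocal classes, r + + and + h w, are the parental types, so the F1 was r + + / + h w.
The two rarest classes, + + + and r h w, are the double crossovers. Comparing them with the parentals, only the r allele has switched, so r is the middle locus and the order is h – r – w.
Crossovers in the r–w interval produce the single-crossover classes r + w and + h + (33 + 29 = 62) plus the double crossovers (2).
RF(r–w) = (62 + 2) / 500 = 64/500 = 0.1280 → 12.8 cM.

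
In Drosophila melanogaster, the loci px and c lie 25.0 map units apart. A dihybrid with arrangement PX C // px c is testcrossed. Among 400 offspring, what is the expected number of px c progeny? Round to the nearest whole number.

150

A map distance of 25.0 map units corresponds to a recombination frequency of 0.250.
The F1 is PX C / px c, so px c is a parental gamete class with expected frequency (1 − r)/2 = 0.750/2 = 0.3750.
Expected number = 0.3750 × 400 = 150.00 ≈ 150.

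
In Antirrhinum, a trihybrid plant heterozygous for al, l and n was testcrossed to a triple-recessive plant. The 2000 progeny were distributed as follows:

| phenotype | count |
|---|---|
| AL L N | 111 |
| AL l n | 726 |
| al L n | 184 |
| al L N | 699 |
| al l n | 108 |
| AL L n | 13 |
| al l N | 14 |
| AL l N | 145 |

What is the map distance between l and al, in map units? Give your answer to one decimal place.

12.3 map units

The two most frequent reciprocal classes, al L N and AL l n, are the parental types, so the F1 was al L N / AL l n.
The two rarest classes, al l N and AL L n, are the double crossovers. Comparing them with the parentals, only the l allele has switched, so l is the middle locus and the order is al – l – n.
Crossovers in the al–l interval produce the single-crossover classes AL L N and al l n (111 + 108 = 219) plus the double crossovers (27).
RF(al–l) = (219 + 27) / 2000 = 246/2000 = 0.1230 → 12.3 map units.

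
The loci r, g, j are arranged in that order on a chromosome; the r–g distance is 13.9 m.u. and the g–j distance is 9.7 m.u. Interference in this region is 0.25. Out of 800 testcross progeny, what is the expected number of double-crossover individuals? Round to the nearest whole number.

Map distances give recombination frequencies of 0.139 and 0.097 for the two intervals.
With interference 0.25 (so coincidence = 0.75), expected double-crossover frequency = 0.139 × 0.097 × 0.75 = 0.01011.
Expected number = 0.01011 × 800 = 8.09 ≈ 8.

8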